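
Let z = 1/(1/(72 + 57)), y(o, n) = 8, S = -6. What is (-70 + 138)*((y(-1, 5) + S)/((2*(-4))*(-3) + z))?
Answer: 8/9 ≈ 0.88889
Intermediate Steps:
z = 129 (z = 1/(1/129) = 129)
(-70 + 138)*((y(-1, 5) + S)/((2*(-4))*(-3) + z)) = (-70 + 138)*((8 - 6)/((2*(-4))*(-3) + 129)) = 68*(2/(-8*(-3) + 129)) = 68*(2/(24 + 129)) = 68*(2/153) = 8/9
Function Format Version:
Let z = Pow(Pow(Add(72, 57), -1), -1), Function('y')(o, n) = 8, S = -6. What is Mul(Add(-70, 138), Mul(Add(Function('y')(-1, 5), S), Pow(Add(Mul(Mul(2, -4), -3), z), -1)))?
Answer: Rational(8, 9) ≈ 0.88889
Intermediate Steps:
z = 129 (z = Pow(Pow(129, -1), -1) = Pow(Rational(1, 129), -1) = 129)
Mul(Add(-70, 138), Mul(Add(Function('y')(-1, 5), S), Pow(Add(Mul(Mul(2, -4), -3), z), -1))) = Mul(Add(-70, 138), Mul(Add(8, -6), Pow(Add(Mul(Mul(2, -4), -3), 129), -1))) = Mul(68, Mul(2, Pow(Add(Mul(-8, -3), 129), -1))) = Mul(68, Mul(2, Pow(Add(24, 129), -1))) = Mul(68, Mul(2, Pow(153, -1))) = Mul(68, Mul(2, Rational(1, 153))) = Mul(68, Rational(2, 153)) = Rational(8, 9)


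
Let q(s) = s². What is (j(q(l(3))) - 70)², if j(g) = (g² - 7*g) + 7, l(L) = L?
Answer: 2025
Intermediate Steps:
j(g) = 7 + g² - 7*g
(j(q(l(3))) - 70)² = ((7 + (3²)² - 7*3²) - 70)² = ((7 + 9² - 7*9) - 70)² = ((7 + 81 - 63) - 70)² = (25 - 70)² = (-45)² = 2025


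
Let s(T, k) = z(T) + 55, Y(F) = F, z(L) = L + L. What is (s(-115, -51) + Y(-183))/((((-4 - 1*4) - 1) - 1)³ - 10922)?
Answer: 179/5961 ≈ 0.030029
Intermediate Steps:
z(L) = 2*L
s(T, k) = 55 + 2*T (s(T, k) = 2*T + 55 = 55 + 2*T)
(s(-115, -51) + Y(-183))/((((-4 - 1*4) - 1) - 1)³ - 10922) = ((55 + 2*(-115)) - 183)/((((-4 - 1*4) - 1) - 1)³ - 10922) = ((55 - 230) - 183)/((((-4 - 4) - 1) - 1)³ - 10922) = (-175 - 183)/(((-8 - 1) - 1)³ - 10922) = -358/((-9 - 1)³ - 10922) = -358/((-10)³ - 10922) = -358/(-1000 - 10922) = -358/(-11922) = -358*(-1/11922) = 179/5961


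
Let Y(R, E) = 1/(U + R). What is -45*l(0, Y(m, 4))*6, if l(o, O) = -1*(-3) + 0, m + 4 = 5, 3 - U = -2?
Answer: -810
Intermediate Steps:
U = 5 (U = 3 - 1*(-2) = 3 + 2 = 5)
m = 1 (m = -4 + 5 = 1)
Y(R, E) = 1/(5 + R)
l(o, O) = 3 (l(o, O) = 3 + 0 = 3)
-45*l(0, Y(m, 4))*6 = -45*3*6 = -135*6 = -810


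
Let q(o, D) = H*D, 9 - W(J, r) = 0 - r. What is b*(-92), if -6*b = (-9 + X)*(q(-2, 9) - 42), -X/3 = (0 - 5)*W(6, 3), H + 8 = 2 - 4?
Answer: -346104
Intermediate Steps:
H = -10 (H = -8 + (2 - 4) = -8 - 2 = -10)
W(J, r) = 9 + r (W(J, r) = 9 - (0 - r) = 9 - (-1)*r = 9 + r)
q(o, D) = -10*D
X = 180 (X = -3*(0 - 5)*(9 + 3) = -(-15)*12 = -3*(-60) = 180)
b = 3762 (b = -(-9 + 180)*(-10*9 - 42)/6 = -57*(-90 - 42)/2 = -57*(-132)/2 = -⅙*(-22572) = 3762)
b*(-92) = 3762*(-92) = -346104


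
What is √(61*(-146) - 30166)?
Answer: 4*I*√2442 ≈ 197.67*I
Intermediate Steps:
√(61*(-146) - 30166) = √(-8906 - 30166) = √(-39072) = 4*I*√2442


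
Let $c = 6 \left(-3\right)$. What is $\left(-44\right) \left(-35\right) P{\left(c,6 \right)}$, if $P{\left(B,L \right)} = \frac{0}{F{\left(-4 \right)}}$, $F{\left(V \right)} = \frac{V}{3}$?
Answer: $0$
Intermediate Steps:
$F{\left(V \right)} = \frac{V}{3}$ ($F{\left(V \right)} = V \frac{1}{3} = \frac{V}{3}$)
$c = -18$
$P{\left(B,L \right)} = 0$ ($P{\left(B,L \right)} = \frac{0}{\frac{1}{3} \left(-4\right)} = \frac{0}{- \frac{4}{3}} = 0 \left(- \frac{3}{4}\right) = 0$)
$\left(-44\right) \left(-35\right) P{\left(c,6 \right)} = \left(-44\right) \left(-35\right) 0 = 1540 \cdot 0 = 0$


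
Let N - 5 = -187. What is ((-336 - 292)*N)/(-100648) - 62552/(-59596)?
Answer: -16120335/187444319 ≈ -0.086001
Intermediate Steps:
N = -182 (N = 5 - 187 = -182)
((-336 - 292)*N)/(-100648) - 62552/(-59596) = ((-336 - 292)*(-182))/(-100648) - 62552/(-59596) = -628*(-182)*(-1/100648) - 62552*(-1/59596) = 114296*(-1/100648) + 15638/14899 = -14287/12581 + 15638/14899 = -16120335/187444319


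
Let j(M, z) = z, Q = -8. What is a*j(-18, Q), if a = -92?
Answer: 736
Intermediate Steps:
a*j(-18, Q) = -92*(-8) = 736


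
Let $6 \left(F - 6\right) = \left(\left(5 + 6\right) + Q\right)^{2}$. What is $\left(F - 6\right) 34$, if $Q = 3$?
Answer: $\frac{3332}{3} \approx 1110.7$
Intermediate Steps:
$F = \frac{116}{3}$ ($F = 6 + \frac{\left(\left(5 + 6\right) + 3\right)^{2}}{6} = 6 + \frac{\left(11 + 3\right)^{2}}{6} = 6 + \frac{14^{2}}{6} = 6 + \frac{1}{6} \cdot 196 = 6 + \frac{98}{3} = \frac{116}{3} \approx 38.667$)
$\left(F - 6\right) 34 = \left(\frac{116}{3} - 6\right) 34 = \frac{98}{3} \cdot 34 = \frac{3332}{3}$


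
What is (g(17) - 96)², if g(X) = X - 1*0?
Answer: 6241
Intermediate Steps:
g(X) = X (g(X) = X + 0 = X)
(g(17) - 96)² = (17 - 96)² = (-79)² = 6241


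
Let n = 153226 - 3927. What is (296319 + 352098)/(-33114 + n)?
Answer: 648417/116185 ≈ 5.5809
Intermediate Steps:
n = 149299
(296319 + 352098)/(-33114 + n) = (296319 + 352098)/(-33114 + 149299) = 648417/116185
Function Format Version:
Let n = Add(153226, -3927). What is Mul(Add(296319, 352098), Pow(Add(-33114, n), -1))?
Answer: Rational(648417, 116185) ≈ 5.5809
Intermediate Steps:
n = 149299
Mul(Add(296319, 352098), Pow(Add(-33114, n), -1)) = Mul(Add(296319, 352098), Pow(Add(-33114, 149299), -1)) = Mul(648417, Pow(116185, -1)) = Mul(648417, Rational(1, 116185)) = Rational(648417, 116185)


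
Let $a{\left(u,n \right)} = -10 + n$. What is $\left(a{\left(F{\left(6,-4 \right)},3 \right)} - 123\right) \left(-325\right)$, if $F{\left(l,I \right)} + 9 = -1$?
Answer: $42250$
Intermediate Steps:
$F{\left(l,I \right)} = -10$ ($F{\left(l,I \right)} = -9 - 1 = -10$)
$\left(a{\left(F{\left(6,-4 \right)},3 \right)} - 123\right) \left(-325\right) = \left(\left(-10 + 3\right) - 123\right) \left(-325\right) = \left(-7 - 123\right) \left(-325\right) = \left(-130\right) \left(-325\right) = 42250$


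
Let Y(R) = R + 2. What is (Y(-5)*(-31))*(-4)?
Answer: -372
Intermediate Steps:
Y(R) = 2 + R
(Y(-5)*(-31))*(-4) = ((2 - 5)*(-31))*(-4) = -3*(-31)*(-4) = 93*(-4) = -372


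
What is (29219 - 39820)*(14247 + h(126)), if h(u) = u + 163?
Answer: -154096136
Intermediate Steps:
h(u) = 163 + u
(29219 - 39820)*(14247 + h(126)) = (29219 - 39820)*(14247 + (163 + 126)) = -10601*(14247 + 289) = -10601*14536 = -154096136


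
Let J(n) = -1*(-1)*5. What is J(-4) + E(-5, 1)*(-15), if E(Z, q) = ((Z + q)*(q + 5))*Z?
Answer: -1795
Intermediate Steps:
J(n) = 5 (J(n) = 1*5 = 5)
E(Z, q) = Z*(5 + q)*(Z + q) (E(Z, q) = ((Z + q)*(5 + q))*Z = ((5 + q)*(Z + q))*Z = Z*(5 + q)*(Z + q))
J(-4) + E(-5, 1)*(-15) = 5 - 5*(1² + 5*(-5) + 5*1 - 5*1)*(-15) = 5 - 5*(1 - 25 + 5 - 5)*(-15) = 5 - 5*(-24)*(-15) = 5 + 120*(-15) = 5 - 1800 = -1795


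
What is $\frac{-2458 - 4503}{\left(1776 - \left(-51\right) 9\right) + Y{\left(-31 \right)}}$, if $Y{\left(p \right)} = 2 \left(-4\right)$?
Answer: $- \frac{6961}{2227} \approx -3.1257$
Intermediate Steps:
$Y{\left(p \right)} = -8$
$\frac{-2458 - 4503}{\left(1776 - \left(-51\right) 9\right) + Y{\left(-31 \right)}} = \frac{-2458 - 4503}{\left(1776 - \left(-51\right) 9\right) - 8} = - \frac{6961}{\left(1776 - -459\right) - 8} = - \frac{6961}{\left(1776 + 459\right) - 8} = - \frac{6961}{2235 - 8} = - \frac{6961}{2227}$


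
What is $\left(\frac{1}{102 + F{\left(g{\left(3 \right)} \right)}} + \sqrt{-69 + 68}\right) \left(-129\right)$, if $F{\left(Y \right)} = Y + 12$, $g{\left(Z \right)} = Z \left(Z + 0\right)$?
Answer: $- \frac{43}{41} - 129 i \approx -1.0488 - 129.0 i$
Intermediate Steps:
$g{\left(Z \right)} = Z^{2}$ ($g{\left(Z \right)} = Z Z = Z^{2}$)
$F{\left(Y \right)} = 12 + Y$
$\left(\frac{1}{102 + F{\left(g{\left(3 \right)} \right)}} + \sqrt{-69 + 68}\right) \left(-129\right) = \left(\frac{1}{102 + \left(12 + 3^{2}\right)} + \sqrt{-69 + 68}\right) \left(-129\right) = \left(\frac{1}{102 + \left(12 + 9\right)} + \sqrt{-1}\right) \left(-129\right) = \left(\frac{1}{102 + 21} + i\right) \left(-129\right) = \left(\frac{1}{123} + i\right) \left(-129\right) = - \frac{43}{41} - 129 i$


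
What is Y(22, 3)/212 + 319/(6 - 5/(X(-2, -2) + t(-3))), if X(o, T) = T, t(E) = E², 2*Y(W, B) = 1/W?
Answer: 20829461/345136 ≈ 60.351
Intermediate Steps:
Y(W, B) = 1/(2*W)
Y(22, 3)/212 + 319/(6 - 5/(X(-2, -2) + t(-3))) = ((½)/22)/212 + 319/(6 - 5/(-2 + (-3)²)) = ((½)*(1/22))*(1/212) + 319/(6 - 5/(-2 + 9)) = (1/44)*(1/212) + 319/(6 - 5/7) = 1/9328 + 319/(6 + (⅐)*(-5)) = 1/9328 + 319/(6 - 5/7) = 1/9328 + 319/(37/7) = 1/9328 + 319*(7/37) = 1/9328 + 2233/37 = 20829461/345136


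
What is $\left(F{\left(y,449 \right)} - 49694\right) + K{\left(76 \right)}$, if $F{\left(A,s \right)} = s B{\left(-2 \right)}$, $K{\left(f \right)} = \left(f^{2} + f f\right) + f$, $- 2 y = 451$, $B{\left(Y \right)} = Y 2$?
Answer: $-39862$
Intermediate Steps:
$B{\left(Y \right)} = 2 Y$
$y = - \frac{451}{2}$ ($y = \left(- \frac{1}{2}\right) 451 = - \frac{451}{2} \approx -225.5$)
$K{\left(f \right)} = f + 2 f^{2}$ ($K{\left(f \right)} = \left(f^{2} + f^{2}\right) + f = 2 f^{2} + f = f + 2 f^{2}$)
$F{\left(A,s \right)} = - 4 s$ ($F{\left(A,s \right)} = s 2 \left(-2\right) = s \left(-4\right) = - 4 s$)
$\left(F{\left(y,449 \right)} - 49694\right) + K{\left(76 \right)} = \left(\left(-4\right) 449 - 49694\right) + 76 \left(1 + 2 \cdot 76\right) = \left(-1796 - 49694\right) + 76 \left(1 + 152\right) = -51490 + 76 \cdot 153 = -51490 + 11628 = -39862$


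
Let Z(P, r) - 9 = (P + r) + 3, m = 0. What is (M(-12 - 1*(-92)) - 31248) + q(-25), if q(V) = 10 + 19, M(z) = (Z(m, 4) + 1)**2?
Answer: -30930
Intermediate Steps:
Z(P, r) = 12 + P + r (Z(P, r) = 9 + ((P + r) + 3) = 9 + (3 + P + r) = 12 + P + r)
M(z) = 289 (M(z) = ((12 + 0 + 4) + 1)**2 = (16 + 1)**2 = 17**2 = 289)
q(V) = 29
(M(-12 - 1*(-92)) - 31248) + q(-25) = (289 - 31248) + 29 = -30959 + 29 = -30930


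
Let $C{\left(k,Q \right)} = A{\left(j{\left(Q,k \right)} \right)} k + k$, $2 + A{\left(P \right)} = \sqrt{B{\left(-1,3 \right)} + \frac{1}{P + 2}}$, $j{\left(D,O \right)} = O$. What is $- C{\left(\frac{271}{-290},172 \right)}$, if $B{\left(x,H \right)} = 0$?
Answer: $- \frac{271}{290} + \frac{271 \sqrt{89610}}{89610} \approx -0.029186$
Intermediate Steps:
$A{\left(P \right)} = -2 + \sqrt{\frac{1}{2 + P}}$ ($A{\left(P \right)} = -2 + \sqrt{0 + \frac{1}{P + 2}} = -2 + \sqrt{0 + \frac{1}{2 + P}} = -2 + \sqrt{\frac{1}{2 + P}}$)
$C{\left(k,Q \right)} = k + k \left(-2 + \sqrt{\frac{1}{2 + k}}\right)$ ($C{\left(k,Q \right)} = \left(-2 + \sqrt{\frac{1}{2 + k}}\right) k + k = k \left(-2 + \sqrt{\frac{1}{2 + k}}\right) + k = k + k \left(-2 + \sqrt{\frac{1}{2 + k}}\right)$)
$- C{\left(\frac{271}{-290},172 \right)} = - \frac{271}{-290} \left(-1 + \sqrt{\frac{1}{2 + \frac{271}{-290}}}\right) = - 271 \left(- \frac{1}{290}\right) \left(-1 + \sqrt{\frac{1}{2 + 271 \left(- \frac{1}{290}\right)}}\right) = - \frac{\left(-271\right) \left(-1 + \sqrt{\frac{1}{2 - \frac{271}{290}}}\right)}{290} = - \frac{\left(-271\right) \left(-1 + \sqrt{\frac{1}{\frac{309}{290}}}\right)}{290} = - \frac{\left(-271\right) \left(-1 + \sqrt{\frac{290}{309}}\right)}{290} = - \frac{\left(-271\right) \left(-1 + \frac{\sqrt{89610}}{309}\right)}{290} = - (\frac{271}{290} - \frac{271 \sqrt{89610}}{89610}) = - \frac{271}{290} + \frac{271 \sqrt{89610}}{89610}$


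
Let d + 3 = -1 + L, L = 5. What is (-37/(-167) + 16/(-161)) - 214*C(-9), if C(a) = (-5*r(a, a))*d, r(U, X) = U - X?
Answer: 3285/26887 ≈ 0.12218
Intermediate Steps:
d = 1 (d = -3 + (-1 + 5) = -3 + 4 = 1)
C(a) = 0 (C(a) = -5*(a - a)*1 = -5*0*1 = 0*1 = 0)
(-37/(-167) + 16/(-161)) - 214*C(-9) = (-37/(-167) + 16/(-161)) - 214*0 = (-37*(-1/167) + 16*(-1/161)) + 0 = (37/167 - 16/161) + 0 = 3285/26887 + 0 = 3285/26887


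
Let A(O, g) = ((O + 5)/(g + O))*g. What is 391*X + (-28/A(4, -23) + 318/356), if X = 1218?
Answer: 17547403565/36846 ≈ 4.7624e+5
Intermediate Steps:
A(O, g) = g*(5 + O)/(O + g) (A(O, g) = ((5 + O)/(O + g))*g = g*(5 + O)/(O + g))
391*X + (-28/A(4, -23) + 318/356) = 391*1218 + (-28*(-(4 - 23)/(23*(5 + 4))) + 318/356) = 476238 + (-28/((-23*9/(-19))) + 318*(1/356)) = 476238 + (-28/((-23*(-1/19)*9)) + 159/178) = 476238 + (-28/207/19 + 159/178) = 476238 + (-28*19/207 + 159/178) = 476238 + (-532/207 + 159/178) = 476238 - 61783/36846 = 17547403565/36846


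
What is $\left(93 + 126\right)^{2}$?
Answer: $47961$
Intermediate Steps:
$\left(93 + 126\right)^{2} = 219^{2} = 47961$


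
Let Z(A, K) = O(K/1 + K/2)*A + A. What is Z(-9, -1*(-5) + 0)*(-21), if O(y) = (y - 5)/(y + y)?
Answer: 441/2 ≈ 220.50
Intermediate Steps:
O(y) = (-5 + y)/(2*y) (O(y) = (-5 + y)/((2*y)) = (-5 + y)*(1/(2*y)) = (-5 + y)/(2*y))
Z(A, K) = A + A*(-5 + 3*K/2)/(3*K) (Z(A, K) = ((-5 + (K/1 + K/2))/(2*(K/1 + K/2)))*A + A = ((-5 + (K*1 + K*(½)))/(2*(K*1 + K*(½))))*A + A = ((-5 + (K + K/2))/(2*(K + K/2)))*A + A = ((-5 + 3*K/2)/(2*((3*K/2))))*A + A = ((2/(3*K))*(-5 + 3*K/2)/2)*A + A = ((-5 + 3*K/2)/(3*K))*A + A = A*(-5 + 3*K/2)/(3*K) + A = A + A*(-5 + 3*K/2)/(3*K))
Z(-9, -1*(-5) + 0)*(-21) = ((⅙)*(-9)*(-10 + 9*(-1*(-5) + 0))/(-1*(-5) + 0))*(-21) = ((⅙)*(-9)*(-10 + 9*(5 + 0))/(5 + 0))*(-21) = ((⅙)*(-9)*(-10 + 9*5)/5)*(-21) = ((⅙)*(-9)*(⅕)*(-10 + 45))*(-21) = ((⅙)*(-9)*(⅕)*35)*(-21) = -21/2*(-21) = 441/2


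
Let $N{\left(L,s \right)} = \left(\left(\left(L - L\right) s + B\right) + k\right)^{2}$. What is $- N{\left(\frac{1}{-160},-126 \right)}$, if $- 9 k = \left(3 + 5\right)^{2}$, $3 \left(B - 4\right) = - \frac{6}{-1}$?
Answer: $- \frac{100}{81} \approx -1.2346$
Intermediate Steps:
$B = 6$ ($B = 4 + \frac{\left(-6\right) \frac{1}{-1}}{3} = 4 + \frac{\left(-6\right) \left(-1\right)}{3} = 4 + \frac{1}{3} \cdot 6 = 4 + 2 = 6$)
$k = - \frac{64}{9}$ ($k = - \frac{\left(3 + 5\right)^{2}}{9} = - \frac{8^{2}}{9} = \left(- \frac{1}{9}\right) 64 = - \frac{64}{9} \approx -7.1111$)
$N{\left(L,s \right)} = \frac{100}{81}$ ($N{\left(L,s \right)} = \left(\left(\left(L - L\right) s + 6\right) - \frac{64}{9}\right)^{2} = \left(\left(0 s + 6\right) - \frac{64}{9}\right)^{2} = \left(\left(0 + 6\right) - \frac{64}{9}\right)^{2} = \left(6 - \frac{64}{9}\right)^{2} = \left(- \frac{10}{9}\right)^{2} = \frac{100}{81}$)
$- N{\left(\frac{1}{-160},-126 \right)} = \left(-1\right) \frac{100}{81} = - \frac{100}{81}$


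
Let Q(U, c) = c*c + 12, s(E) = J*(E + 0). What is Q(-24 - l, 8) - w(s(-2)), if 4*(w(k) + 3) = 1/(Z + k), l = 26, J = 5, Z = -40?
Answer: 15801/200 ≈ 79.005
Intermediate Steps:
s(E) = 5*E (s(E) = 5*(E + 0) = 5*E)
w(k) = -3 + 1/(4*(-40 + k))
Q(U, c) = 12 + c**2 (Q(U, c) = c**2 + 12 = 12 + c**2)
Q(-24 - l, 8) - w(s(-2)) = (12 + 8**2) - (481 - 60*(-2))/(4*(-40 + 5*(-2))) = (12 + 64) - (481 - 12*(-10))/(4*(-40 - 10)) = 76 - (481 + 120)/(4*(-50)) = 76 - (-1)*601/(4*50) = 76 - 1*(-601/200) = 76 + 601/200 = 15801/200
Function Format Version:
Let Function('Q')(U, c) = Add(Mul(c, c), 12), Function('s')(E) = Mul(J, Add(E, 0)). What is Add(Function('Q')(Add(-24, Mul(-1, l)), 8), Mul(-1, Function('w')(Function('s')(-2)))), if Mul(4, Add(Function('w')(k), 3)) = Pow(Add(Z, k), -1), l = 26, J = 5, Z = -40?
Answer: Rational(15801, 200) ≈ 79.005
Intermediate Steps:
Function('s')(E) = Mul(5, E) (Function('s')(E) = Mul(5, Add(E, 0)) = Mul(5, E))
Function('w')(k) = Add(-3, Mul(Rational(1, 4), Pow(Add(-40, k), -1)))
Function('Q')(U, c) = Add(12, Pow(c, 2)) (Function('Q')(U, c) = Add(Pow(c, 2), 12) = Add(12, Pow(c, 2)))
Add(Function('Q')(Add(-24, Mul(-1, l)), 8), Mul(-1, Function('w')(Function('s')(-2)))) = Add(Add(12, Pow(8, 2)), Mul(-1, Mul(Rational(1, 4), Pow(Add(-40, Mul(5, -2)), -1), Add(481, Mul(-12, Mul(5, -2)))))) = Add(Add(12, 64), Mul(-1, Mul(Rational(1, 4), Pow(Add(-40, -10), -1), Add(481, Mul(-12, -10))))) = Add(76, Mul(-1, Mul(Rational(1, 4), Pow(-50, -1), Add(481, 120)))) = Add(76, Mul(-1, Mul(Rational(1, 4), Rational(-1, 50), 601))) = Add(76, Mul(-1, Rational(-601, 200))) = Add(76, Rational(601, 200)) = Rational(15801, 200)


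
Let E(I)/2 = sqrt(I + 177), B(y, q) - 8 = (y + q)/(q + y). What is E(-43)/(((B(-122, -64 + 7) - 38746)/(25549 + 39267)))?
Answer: -129632*sqrt(134)/38737 ≈ -38.738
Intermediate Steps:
B(y, q) = 9 (B(y, q) = 8 + (y + q)/(q + y) = 8 + (q + y)/(q + y) = 8 + 1 = 9)
E(I) = 2*sqrt(177 + I) (E(I) = 2*sqrt(I + 177) = 2*sqrt(177 + I))
E(-43)/(((B(-122, -64 + 7) - 38746)/(25549 + 39267))) = (2*sqrt(177 - 43))/(((9 - 38746)/(25549 + 39267))) = (2*sqrt(134))/((-38737/64816)) = (2*sqrt(134))/((-38737*1/64816)) = (2*sqrt(134))/(-38737/64816) = (2*sqrt(134))*(-64816/38737) = -129632*sqrt(134)/38737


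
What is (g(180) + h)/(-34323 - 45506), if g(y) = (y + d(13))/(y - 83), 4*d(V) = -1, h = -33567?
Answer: 13023277/30973652 ≈ 0.42046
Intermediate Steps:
d(V) = -¼ (d(V) = (¼)*(-1) = -¼)
g(y) = (-¼ + y)/(-83 + y) (g(y) = (y - ¼)/(y - 83) = (-¼ + y)/(-83 + y))
(g(180) + h)/(-34323 - 45506) = ((-¼ + 180)/(-83 + 180) - 33567)/(-34323 - 45506) = ((719/4)/97 - 33567)/(-79829) = ((1/97)*(719/4) - 33567)*(-1/79829) = (719/388 - 33567)*(-1/79829) = -13023277/388*(-1/79829) = 13023277/30973652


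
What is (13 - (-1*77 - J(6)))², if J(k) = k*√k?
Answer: 8316 + 1080*√6 ≈ 10961.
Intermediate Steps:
J(k) = k^(3/2)
(13 - (-1*77 - J(6)))² = (13 - (-1*77 - 6^(3/2)))² = (13 - (-77 - 6*√6))² = (13 + (77 + 6*√6))² = (90 + 6*√6)²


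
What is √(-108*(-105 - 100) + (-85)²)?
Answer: √29365 ≈ 171.36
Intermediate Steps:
√(-108*(-105 - 100) + (-85)²) = √(-108*(-205) + 7225) = √(22140 + 7225) = √29365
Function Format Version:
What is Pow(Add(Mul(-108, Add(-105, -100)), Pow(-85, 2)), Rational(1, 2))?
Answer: Pow(29365, Rational(1, 2)) ≈ 171.36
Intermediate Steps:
Pow(Add(Mul(-108, Add(-105, -100)), Pow(-85, 2)), Rational(1, 2)) = Pow(Add(Mul(-108, -205), 7225), Rational(1, 2)) = Pow(Add(22140, 7225), Rational(1, 2)) = Pow(29365, Rational(1, 2))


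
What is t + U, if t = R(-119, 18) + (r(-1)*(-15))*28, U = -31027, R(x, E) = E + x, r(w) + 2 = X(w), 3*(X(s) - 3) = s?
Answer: -31408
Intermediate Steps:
X(s) = 3 + s/3
r(w) = 1 + w/3 (r(w) = -2 + (3 + w/3) = 1 + w/3)
t = -381 (t = (18 - 119) + ((1 + (⅓)*(-1))*(-15))*28 = -101 + ((1 - ⅓)*(-15))*28 = -101 + ((⅔)*(-15))*28 = -101 - 10*28 = -101 - 280 = -381)
t + U = -381 - 31027 = -31408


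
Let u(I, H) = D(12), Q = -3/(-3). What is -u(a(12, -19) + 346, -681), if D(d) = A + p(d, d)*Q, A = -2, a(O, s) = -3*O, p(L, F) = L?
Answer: -10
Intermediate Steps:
Q = 1 (Q = -3*(-⅓) = 1)
D(d) = -2 + d (D(d) = -2 + d*1 = -2 + d)
u(I, H) = 10 (u(I, H) = -2 + 12 = 10)
-u(a(12, -19) + 346, -681) = -1*10 = -10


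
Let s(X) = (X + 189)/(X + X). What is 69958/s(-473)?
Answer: 16545067/71 ≈ 2.3303e+5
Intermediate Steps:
s(X) = (189 + X)/(2*X) (s(X) = (189 + X)/((2*X)) = (189 + X)*(1/(2*X)) = (189 + X)/(2*X))
69958/s(-473) = 69958/(((½)*(189 - 473)/(-473))) = 69958/(((½)*(-1/473)*(-284))) = 69958/(142/473) = 69958*(473/142) = 16545067/71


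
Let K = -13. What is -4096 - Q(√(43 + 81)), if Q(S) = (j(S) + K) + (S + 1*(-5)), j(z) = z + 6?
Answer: -4084 - 4*√31 ≈ -4106.3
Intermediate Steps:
j(z) = 6 + z
Q(S) = -12 + 2*S (Q(S) = ((6 + S) - 13) + (S + 1*(-5)) = (-7 + S) + (S - 5) = (-7 + S) + (-5 + S) = -12 + 2*S)
-4096 - Q(√(43 + 81)) = -4096 - (-12 + 2*√(43 + 81)) = -4096 - (-12 + 2*√124) = -4096 - (-12 + 2*(2*√31)) = -4096 - (-12 + 4*√31) = -4096 + (12 - 4*√31) = -4084 - 4*√31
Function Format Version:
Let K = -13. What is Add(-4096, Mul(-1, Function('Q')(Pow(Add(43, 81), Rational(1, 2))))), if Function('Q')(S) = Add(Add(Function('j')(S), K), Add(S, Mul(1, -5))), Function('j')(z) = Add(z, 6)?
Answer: Add(-4084, Mul(-4, Pow(31, Rational(1, 2)))) ≈ -4106.3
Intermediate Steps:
Function('j')(z) = Add(6, z)
Function('Q')(S) = Add(-12, Mul(2, S)) (Function('Q')(S) = Add(Add(Add(6, S), -13), Add(S, Mul(1, -5))) = Add(Add(-7, S), Add(S, -5)) = Add(Add(-7, S), Add(-5, S)) = Add(-12, Mul(2, S)))
Add(-4096, Mul(-1, Function('Q')(Pow(Add(43, 81), Rational(1, 2))))) = Add(-4096, Mul(-1, Add(-12, Mul(2, Pow(Add(43, 81), Rational(1, 2)))))) = Add(-4096, Mul(-1, Add(-12, Mul(2, Pow(124, Rational(1, 2)))))) = Add(-4096, Mul(-1, Add(-12, Mul(2, Mul(2, Pow(31, Rational(1, 2))))))) = Add(-4096, Mul(-1, Add(-12, Mul(4, Pow(31, Rational(1, 2)))))) = Add(-4096, Add(12, Mul(-4, Pow(31, Rational(1, 2))))) = Add(-4084, Mul(-4, Pow(31, Rational(1, 2))))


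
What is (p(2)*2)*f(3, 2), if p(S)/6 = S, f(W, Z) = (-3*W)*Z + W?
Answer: -360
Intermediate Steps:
f(W, Z) = W - 3*W*Z (f(W, Z) = -3*W*Z + W = W - 3*W*Z)
p(S) = 6*S
(p(2)*2)*f(3, 2) = ((6*2)*2)*(3*(1 - 3*2)) = (12*2)*(3*(1 - 6)) = 24*(3*(-5)) = 24*(-15) = -360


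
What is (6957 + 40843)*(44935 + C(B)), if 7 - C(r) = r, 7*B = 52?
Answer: 15035107600/7 ≈ 2.1479e+9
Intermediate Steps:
B = 52/7 (B = (⅐)*52 = 52/7 ≈ 7.4286)
C(r) = 7 - r
(6957 + 40843)*(44935 + C(B)) = (6957 + 40843)*(44935 + (7 - 1*52/7)) = 47800*(44935 + (7 - 52/7)) = 47800*(44935 - 3/7) = 47800*(314542/7) = 15035107600/7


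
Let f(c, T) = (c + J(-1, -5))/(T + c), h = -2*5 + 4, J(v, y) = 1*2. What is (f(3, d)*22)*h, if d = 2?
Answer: -132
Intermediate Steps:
J(v, y) = 2
h = -6 (h = -10 + 4 = -6)
f(c, T) = (2 + c)/(T + c) (f(c, T) = (c + 2)/(T + c) = (2 + c)/(T + c))
(f(3, d)*22)*h = (((2 + 3)/(2 + 3))*22)*(-6) = ((5/5)*22)*(-6) = (((⅕)*5)*22)*(-6) = (1*22)*(-6) = 22*(-6) = -132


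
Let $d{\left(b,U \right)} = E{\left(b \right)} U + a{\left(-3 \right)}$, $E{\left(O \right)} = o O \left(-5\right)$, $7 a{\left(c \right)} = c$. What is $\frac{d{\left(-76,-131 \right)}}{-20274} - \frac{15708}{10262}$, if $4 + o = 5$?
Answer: $\frac{96191383}{104025894} \approx 0.92469$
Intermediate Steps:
$o = 1$ ($o = -4 + 5 = 1$)
$a{\left(c \right)} = \frac{c}{7}$
$E{\left(O \right)} = - 5 O$ ($E{\left(O \right)} = 1 O \left(-5\right) = O \left(-5\right) = - 5 O$)
$d{\left(b,U \right)} = - \frac{3}{7} - 5 U b$ ($d{\left(b,U \right)} = - 5 b U + \frac{1}{7} \left(-3\right) = - 5 U b - \frac{3}{7} = - \frac{3}{7} - 5 U b$)
$\frac{d{\left(-76,-131 \right)}}{-20274} - \frac{15708}{10262} = \frac{- \frac{3}{7} - \left(-655\right) \left(-76\right)}{-20274} - \frac{15708}{10262} = \left(- \frac{3}{7} - 49780\right) \left(- \frac{1}{20274}\right) - \frac{1122}{733} = \left(- \frac{348463}{7}\right) \left(- \frac{1}{20274}\right) - \frac{1122}{733} = \frac{348463}{141918} - \frac{1122}{733} = \frac{96191383}{104025894}$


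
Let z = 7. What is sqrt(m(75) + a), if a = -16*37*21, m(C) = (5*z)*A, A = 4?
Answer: 2*I*sqrt(3073) ≈ 110.87*I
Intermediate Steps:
m(C) = 140 (m(C) = (5*7)*4 = 35*4 = 140)
a = -12432 (a = -592*21 = -12432)
sqrt(m(75) + a) = sqrt(140 - 12432) = sqrt(-12292) = 2*I*sqrt(3073)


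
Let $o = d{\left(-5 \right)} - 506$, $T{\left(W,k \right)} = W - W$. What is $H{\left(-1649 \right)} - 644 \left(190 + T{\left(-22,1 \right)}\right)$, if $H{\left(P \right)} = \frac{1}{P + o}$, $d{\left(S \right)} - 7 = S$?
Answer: $- \frac{263441081}{2153} \approx -1.2236 \cdot 10^{5}$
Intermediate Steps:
$d{\left(S \right)} = 7 + S$
$T{\left(W,k \right)} = 0$
$o = -504$ ($o = \left(7 - 5\right) - 506 = 2 - 506 = -504$)
$H{\left(P \right)} = \frac{1}{-504 + P}$ ($H{\left(P \right)} = \frac{1}{P - 504} = \frac{1}{-504 + P}$)
$H{\left(-1649 \right)} - 644 \left(190 + T{\left(-22,1 \right)}\right) = \frac{1}{-504 - 1649} - 644 \left(190 + 0\right) = \frac{1}{-2153} - 122360 = - \frac{1}{2153} - 122360 = - \frac{263441081}{2153}$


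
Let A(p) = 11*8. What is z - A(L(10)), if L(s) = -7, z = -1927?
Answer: -2015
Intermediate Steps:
A(p) = 88
z - A(L(10)) = -1927 - 1*88 = -1927 - 88 = -2015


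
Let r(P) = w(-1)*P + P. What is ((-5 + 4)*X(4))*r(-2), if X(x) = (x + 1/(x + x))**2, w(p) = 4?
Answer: 5445/32 ≈ 170.16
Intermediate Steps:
X(x) = (x + 1/(2*x))**2
r(P) = 5*P (r(P) = 4*P + P = 5*P)
((-5 + 4)*X(4))*r(-2) = ((-5 + 4)*((1/4)*(1 + 2*4**2)**2/4**2))*(5*(-2)) = -(1 + 2*16)**2/(4*16)*(-10) = -(1 + 32)**2/(4*16)*(-10) = -33**2/(4*16)*(-10) = -1089/(4*16)*(-10) = -1*1089/64*(-10) = -1089/64*(-10) = 5445/32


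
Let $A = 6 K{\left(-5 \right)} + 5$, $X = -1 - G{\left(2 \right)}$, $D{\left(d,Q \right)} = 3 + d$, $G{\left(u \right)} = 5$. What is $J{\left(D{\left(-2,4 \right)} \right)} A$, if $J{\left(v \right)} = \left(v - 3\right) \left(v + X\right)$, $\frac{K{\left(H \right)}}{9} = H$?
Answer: $-2650$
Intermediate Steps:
$K{\left(H \right)} = 9 H$
$X = -6$ ($X = -1 - 5 = -6$)
$J{\left(v \right)} = \left(-6 + v\right) \left(-3 + v\right)$ ($J{\left(v \right)} = \left(v - 3\right) \left(v - 6\right) = \left(-3 + v\right) \left(-6 + v\right) = \left(-6 + v\right) \left(-3 + v\right)$)
$A = -265$ ($A = 6 \cdot 9 \left(-5\right) + 5 = 6 \left(-45\right) + 5 = -270 + 5 = -265$)
$J{\left(D{\left(-2,4 \right)} \right)} A = \left(18 + \left(3 - 2\right)^{2} - 9 \left(3 - 2\right)\right) \left(-265\right) = \left(18 + 1^{2} - 9\right) \left(-265\right) = \left(18 + 1 - 9\right) \left(-265\right) = 10 \left(-265\right) = -2650$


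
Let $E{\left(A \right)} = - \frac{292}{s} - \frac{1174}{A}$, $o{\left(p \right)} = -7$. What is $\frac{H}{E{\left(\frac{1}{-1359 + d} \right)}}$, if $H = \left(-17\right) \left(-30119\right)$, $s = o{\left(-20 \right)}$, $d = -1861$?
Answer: $\frac{3584161}{26462252} \approx 0.13544$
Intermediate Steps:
$s = -7$
$E{\left(A \right)} = \frac{292}{7} - \frac{1174}{A}$ ($E{\left(A \right)} = - \frac{292}{-7} - \frac{1174}{A} = \left(-292\right) \left(- \frac{1}{7}\right) - \frac{1174}{A} = \frac{292}{7} - \frac{1174}{A}$)
$H = 512023$
$\frac{H}{E{\left(\frac{1}{-1359 + d} \right)}} = \frac{512023}{\frac{292}{7} - \frac{1174}{\frac{1}{-1359 - 1861}}} = \frac{512023}{\frac{292}{7} - \frac{1174}{\frac{1}{-3220}}} = \frac{512023}{\frac{292}{7} - \frac{1174}{- \frac{1}{3220}}} = \frac{512023}{\frac{292}{7} - -3780280} = \frac{512023}{\frac{292}{7} + 3780280} = \frac{512023}{\frac{26462252}{7}} = 512023 \cdot \frac{7}{26462252} = \frac{3584161}{26462252}$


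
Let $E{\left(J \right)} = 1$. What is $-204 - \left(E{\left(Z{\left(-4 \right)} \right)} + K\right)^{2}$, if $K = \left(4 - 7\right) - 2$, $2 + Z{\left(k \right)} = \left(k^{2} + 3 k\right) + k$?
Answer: $-220$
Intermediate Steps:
$Z{\left(k \right)} = -2 + k^{2} + 4 k$ ($Z{\left(k \right)} = -2 + \left(\left(k^{2} + 3 k\right) + k\right) = -2 + \left(k^{2} + 4 k\right) = -2 + k^{2} + 4 k$)
$K = -5$ ($K = \left(4 - 7\right) - 2 = -3 - 2 = -5$)
$-204 - \left(E{\left(Z{\left(-4 \right)} \right)} + K\right)^{2} = -204 - \left(1 - 5\right)^{2} = -204 - \left(-4\right)^{2} = -204 - 16 = -220$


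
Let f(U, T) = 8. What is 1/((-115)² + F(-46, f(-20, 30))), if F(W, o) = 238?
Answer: 1/13463 ≈ 7.4278e-5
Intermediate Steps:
1/((-115)² + F(-46, f(-20, 30))) = 1/((-115)² + 238) = 1/(13225 + 238) = 1/13463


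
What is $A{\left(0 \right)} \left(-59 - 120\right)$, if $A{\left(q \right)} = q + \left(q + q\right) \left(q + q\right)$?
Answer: $0$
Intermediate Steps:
$A{\left(q \right)} = q + 4 q^{2}$ ($A{\left(q \right)} = q + 2 q 2 q = q + 4 q^{2}$)
$A{\left(0 \right)} \left(-59 - 120\right) = 0 \left(1 + 4 \cdot 0\right) \left(-59 - 120\right) = 0 \left(1 + 0\right) \left(-179\right) = 0 \cdot 1 \left(-179\right) = 0 \left(-179\right) = 0$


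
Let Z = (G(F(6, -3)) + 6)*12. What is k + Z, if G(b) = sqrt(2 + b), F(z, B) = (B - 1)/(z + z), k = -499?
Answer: -427 + 4*sqrt(15) ≈ -411.51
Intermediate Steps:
F(z, B) = (-1 + B)/(2*z) (F(z, B) = (-1 + B)/((2*z)) = (-1 + B)*(1/(2*z)) = (-1 + B)/(2*z))
Z = 72 + 4*sqrt(15) (Z = (sqrt(2 + (1/2)*(-1 - 3)/6) + 6)*12 = (sqrt(2 + (1/2)*(1/6)*(-4)) + 6)*12 = (sqrt(2 - 1/3) + 6)*12 = (sqrt(5/3) + 6)*12 = (sqrt(15)/3 + 6)*12 = (6 + sqrt(15)/3)*12 = 72 + 4*sqrt(15) ≈ 87.492)
k + Z = -499 + (72 + 4*sqrt(15)) = -427 + 4*sqrt(15)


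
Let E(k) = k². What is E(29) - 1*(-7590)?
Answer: 8431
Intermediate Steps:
E(29) - 1*(-7590) = 29² - 1*(-7590) = 841 + 7590 = 8431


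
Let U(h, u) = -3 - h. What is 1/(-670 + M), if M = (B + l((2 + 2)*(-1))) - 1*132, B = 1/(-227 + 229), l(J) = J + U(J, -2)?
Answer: -2/1609 ≈ -0.0012430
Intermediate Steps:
l(J) = -3 (l(J) = J + (-3 - J) = -3)
B = ½ (B = 1/2 = ½ ≈ 0.50000)
M = -269/2 (M = (½ - 3) - 1*132 = -5/2 - 132 = -269/2 ≈ -134.50)
1/(-670 + M) = 1/(-670 - 269/2) = 1/(-1609/2) = -2/1609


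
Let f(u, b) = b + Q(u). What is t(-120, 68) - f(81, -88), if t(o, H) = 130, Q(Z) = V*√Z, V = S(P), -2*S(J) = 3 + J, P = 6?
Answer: 517/2 ≈ 258.50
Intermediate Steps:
S(J) = -3/2 - J/2 (S(J) = -(3 + J)/2 = -3/2 - J/2)
V = -9/2 (V = -3/2 - ½*6 = -3/2 - 3 = -9/2 ≈ -4.5000)
Q(Z) = -9*√Z/2
f(u, b) = b - 9*√u/2
t(-120, 68) - f(81, -88) = 130 - (-88 - 9*√81/2) = 130 - (-88 - 9/2*9) = 130 - (-88 - 81/2) = 130 - 1*(-257/2) = 130 + 257/2 = 517/2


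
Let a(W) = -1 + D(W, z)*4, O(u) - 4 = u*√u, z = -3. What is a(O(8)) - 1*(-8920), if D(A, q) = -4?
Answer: 8903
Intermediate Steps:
O(u) = 4 + u^(3/2) (O(u) = 4 + u*√u = 4 + u^(3/2))
a(W) = -17 (a(W) = -1 - 4*4 = -1 - 16 = -17)
a(O(8)) - 1*(-8920) = -17 - 1*(-8920) = -17 + 8920 = 8903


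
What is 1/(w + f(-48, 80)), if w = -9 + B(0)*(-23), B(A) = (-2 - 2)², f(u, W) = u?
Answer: -1/425 ≈ -0.0023529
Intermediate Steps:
B(A) = 16 (B(A) = (-4)² = 16)
w = -377 (w = -9 + 16*(-23) = -9 - 368 = -377)
1/(w + f(-48, 80)) = 1/(-377 - 48) = 1/(-425) = -1/425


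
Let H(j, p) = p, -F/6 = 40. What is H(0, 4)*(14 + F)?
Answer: -904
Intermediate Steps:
F = -240 (F = -6*40 = -240)
H(0, 4)*(14 + F) = 4*(14 - 240) = 4*(-226) = -904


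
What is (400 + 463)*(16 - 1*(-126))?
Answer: 122546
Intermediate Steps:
(400 + 463)*(16 - 1*(-126)) = 863*(16 + 126) = 863*142 = 122546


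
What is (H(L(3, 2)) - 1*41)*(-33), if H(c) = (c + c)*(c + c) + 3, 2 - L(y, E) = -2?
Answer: -858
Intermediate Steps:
L(y, E) = 4 (L(y, E) = 2 - 1*(-2) = 2 + 2 = 4)
H(c) = 3 + 4*c² (H(c) = (2*c)*(2*c) + 3 = 4*c² + 3 = 3 + 4*c²)
(H(L(3, 2)) - 1*41)*(-33) = ((3 + 4*4²) - 1*41)*(-33) = ((3 + 4*16) - 41)*(-33) = ((3 + 64) - 41)*(-33) = (67 - 41)*(-33) = 26*(-33) = -858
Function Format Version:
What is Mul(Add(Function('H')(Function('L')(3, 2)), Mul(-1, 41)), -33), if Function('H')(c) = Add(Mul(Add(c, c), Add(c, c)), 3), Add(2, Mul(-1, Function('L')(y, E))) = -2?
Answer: -858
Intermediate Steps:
Function('L')(y, E) = 4 (Function('L')(y, E) = Add(2, Mul(-1, -2)) = Add(2, 2) = 4)
Function('H')(c) = Add(3, Mul(4, Pow(c, 2))) (Function('H')(c) = Add(Mul(Mul(2, c), Mul(2, c)), 3) = Add(Mul(4, Pow(c, 2)), 3) = Add(3, Mul(4, Pow(c, 2))))
Mul(Add(Function('H')(Function('L')(3, 2)), Mul(-1, 41)), -33) = Mul(Add(Add(3, Mul(4, Pow(4, 2))), Mul(-1, 41)), -33) = Mul(Add(Add(3, Mul(4, 16)), -41), -33) = Mul(Add(Add(3, 64), -41), -33) = Mul(Add(67, -41), -33) = Mul(26, -33) = -858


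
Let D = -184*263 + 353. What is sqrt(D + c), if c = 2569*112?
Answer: sqrt(239689) ≈ 489.58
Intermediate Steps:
D = -48039 (D = -48392 + 353 = -48039)
c = 287728
sqrt(D + c) = sqrt(-48039 + 287728) = sqrt(239689)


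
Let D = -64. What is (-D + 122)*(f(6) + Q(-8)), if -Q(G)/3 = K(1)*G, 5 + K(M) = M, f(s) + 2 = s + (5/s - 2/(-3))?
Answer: -16833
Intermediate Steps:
f(s) = -4/3 + s + 5/s (f(s) = -2 + (s + (5/s - 2/(-3))) = -2 + (s + (5/s - 2*(-⅓))) = -2 + (s + (5/s + ⅔)) = -2 + (s + (⅔ + 5/s)) = -2 + (⅔ + s + 5/s) = -4/3 + s + 5/s)
K(M) = -5 + M
Q(G) = 12*G (Q(G) = -3*(-5 + 1)*G = -(-12)*G = 12*G)
(-D + 122)*(f(6) + Q(-8)) = (-1*(-64) + 122)*((-4/3 + 6 + 5/6) + 12*(-8)) = (64 + 122)*((-4/3 + 6 + 5*(⅙)) - 96) = 186*((-4/3 + 6 + ⅚) - 96) = 186*(11/2 - 96) = 186*(-181/2) = -16833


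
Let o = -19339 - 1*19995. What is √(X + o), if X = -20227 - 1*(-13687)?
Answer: I*√45874 ≈ 214.18*I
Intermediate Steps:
X = -6540 (X = -20227 + 13687 = -6540)
o = -39334 (o = -19339 - 19995 = -39334)
√(X + o) = √(-6540 - 39334) = √(-45874) = I*√45874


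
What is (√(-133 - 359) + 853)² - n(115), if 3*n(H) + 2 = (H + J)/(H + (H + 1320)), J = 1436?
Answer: 3381095599/4650 + 3412*I*√123 ≈ 7.2712e+5 + 37841.0*I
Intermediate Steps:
n(H) = -⅔ + (1436 + H)/(3*(1320 + 2*H)) (n(H) = -⅔ + ((H + 1436)/(H + (H + 1320)))/3 = -⅔ + ((1436 + H)/(H + (1320 + H)))/3 = -⅔ + ((1436 + H)/(1320 + 2*H))/3 = -⅔ + (1436 + H)/(3*(1320 + 2*H)))
(√(-133 - 359) + 853)² - n(115) = (√(-133 - 359) + 853)² - (-1204 - 3*115)/(6*(660 + 115)) = (√(-492) + 853)² - (-1204 - 345)/(6*775) = (2*I*√123 + 853)² - (-1549)/(6*775) = (853 + 2*I*√123)² - 1*(-1549/4650) = (853 + 2*I*√123)² + 1549/4650 = 1549/4650 + (853 + 2*I*√123)²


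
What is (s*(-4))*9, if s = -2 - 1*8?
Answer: 360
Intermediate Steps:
s = -10 (s = -2 - 8 = -10)
(s*(-4))*9 = -10*(-4)*9 = 40*9 = 360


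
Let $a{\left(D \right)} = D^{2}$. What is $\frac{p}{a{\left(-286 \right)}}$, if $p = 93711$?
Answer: $\frac{93711}{81796} \approx 1.1457$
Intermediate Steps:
$\frac{p}{a{\left(-286 \right)}} = \frac{93711}{\left(-286\right)^{2}} = \frac{93711}{81796}$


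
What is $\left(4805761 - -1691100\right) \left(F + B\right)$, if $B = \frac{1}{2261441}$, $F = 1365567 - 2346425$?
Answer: $- \frac{2058718349394910371}{323063} \approx -6.3725 \cdot 10^{12}$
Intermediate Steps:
$F = -980858$
$B = \frac{1}{2261441} \approx 4.422 \cdot 10^{-7}$
$\left(4805761 - -1691100\right) \left(F + B\right) = \left(4805761 - -1691100\right) \left(-980858 + \frac{1}{2261441}\right) = \left(4805761 + 1691100\right) \left(- \frac{2218152496377}{2261441}\right) = 6496861 \left(- \frac{2218152496377}{2261441}\right) = - \frac{2058718349394910371}{323063}$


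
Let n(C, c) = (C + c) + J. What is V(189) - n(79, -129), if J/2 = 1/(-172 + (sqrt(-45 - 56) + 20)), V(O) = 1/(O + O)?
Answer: 20891077/417690 + 2*I*sqrt(101)/23205 ≈ 50.016 + 0.00086618*I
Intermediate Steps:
V(O) = 1/(2*O)
J = 2/(-152 + I*sqrt(101)) (J = 2/(-172 + (sqrt(-45 - 56) + 20)) = 2/(-172 + (sqrt(-101) + 20)) = 2/(-172 + (I*sqrt(101) + 20)) = 2/(-172 + (20 + I*sqrt(101))) = 2/(-152 + I*sqrt(101)) ≈ -0.013101 - 0.00086618*I)
n(C, c) = -304/23205 + C + c - 2*I*sqrt(101)/23205 (n(C, c) = (C + c) + (-304/23205 - 2*I*sqrt(101)/23205) = -304/23205 + C + c - 2*I*sqrt(101)/23205)
V(189) - n(79, -129) = (1/2)/189 - (-304/23205 + 79 - 129 - 2*I*sqrt(101)/23205) = (1/2)*(1/189) - (-1160554/23205 - 2*I*sqrt(101)/23205) = 1/378 + (1160554/23205 + 2*I*sqrt(101)/23205) = 20891077/417690 + 2*I*sqrt(101)/23205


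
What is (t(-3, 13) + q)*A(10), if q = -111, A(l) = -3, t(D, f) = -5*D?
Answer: 288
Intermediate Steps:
(t(-3, 13) + q)*A(10) = (-5*(-3) - 111)*(-3) = (15 - 111)*(-3) = -96*(-3) = 288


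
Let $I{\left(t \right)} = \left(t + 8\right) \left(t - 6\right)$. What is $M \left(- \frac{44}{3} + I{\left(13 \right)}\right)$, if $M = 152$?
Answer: $\frac{60344}{3} \approx 20115.0$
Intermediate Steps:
$I{\left(t \right)} = \left(-6 + t\right) \left(8 + t\right)$ ($I{\left(t \right)} = \left(8 + t\right) \left(-6 + t\right) = \left(-6 + t\right) \left(8 + t\right)$)
$M \left(- \frac{44}{3} + I{\left(13 \right)}\right) = 152 \left(- \frac{44}{3} + \left(-48 + 13^{2} + 2 \cdot 13\right)\right) = 152 \left(\left(-44\right) \frac{1}{3} + \left(-48 + 169 + 26\right)\right) = 152 \left(- \frac{44}{3} + 147\right) = 152 \cdot \frac{397}{3} = \frac{60344}{3}$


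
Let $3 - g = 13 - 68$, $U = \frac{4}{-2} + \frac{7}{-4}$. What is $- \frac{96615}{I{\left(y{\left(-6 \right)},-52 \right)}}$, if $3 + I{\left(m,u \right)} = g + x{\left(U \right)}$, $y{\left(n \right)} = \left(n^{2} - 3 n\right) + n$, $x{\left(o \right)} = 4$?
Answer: $- \frac{96615}{59} \approx -1637.5$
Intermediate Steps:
$U = - \frac{15}{4}$ ($U = 4 \left(- \frac{1}{2}\right) + 7 \left(- \frac{1}{4}\right) = -2 - \frac{7}{4} = - \frac{15}{4} \approx -3.75$)
$g = 58$ ($g = 3 - \left(13 - 68\right) = 3 - -55 = 3 + 55 = 58$)
$y{\left(n \right)} = n^{2} - 2 n$
$I{\left(m,u \right)} = 59$ ($I{\left(m,u \right)} = -3 + \left(58 + 4\right) = -3 + 62 = 59$)
$- \frac{96615}{I{\left(y{\left(-6 \right)},-52 \right)}} = - \frac{96615}{59}$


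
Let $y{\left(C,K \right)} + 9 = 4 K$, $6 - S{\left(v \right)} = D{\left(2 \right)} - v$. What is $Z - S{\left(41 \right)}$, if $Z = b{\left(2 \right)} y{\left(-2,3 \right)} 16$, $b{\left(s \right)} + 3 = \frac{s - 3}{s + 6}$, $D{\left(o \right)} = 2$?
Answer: $-195$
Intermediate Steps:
$S{\left(v \right)} = 4 + v$ ($S{\left(v \right)} = 6 - \left(2 - v\right) = 6 + \left(-2 + v\right) = 4 + v$)
$y{\left(C,K \right)} = -9 + 4 K$
$b{\left(s \right)} = -3 + \frac{-3 + s}{6 + s}$ ($b{\left(s \right)} = -3 + \frac{s - 3}{s + 6} = -3 + \frac{-3 + s}{6 + s}$)
$Z = -150$ ($Z = \frac{-21 - 4}{6 + 2} \left(-9 + 4 \cdot 3\right) 16 = \frac{-21 - 4}{8} \left(-9 + 12\right) 16 = \frac{1}{8} \left(-25\right) 3 \cdot 16 = \left(- \frac{25}{8}\right) 3 \cdot 16 = \left(- \frac{75}{8}\right) 16 = -150$)
$Z - S{\left(41 \right)} = -150 - \left(4 + 41\right) = -150 - 45 = -195$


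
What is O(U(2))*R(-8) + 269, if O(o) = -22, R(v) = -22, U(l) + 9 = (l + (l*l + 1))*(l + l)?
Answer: 753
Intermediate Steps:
U(l) = -9 + 2*l*(1 + l + l**2) (U(l) = -9 + (l + (l*l + 1))*(l + l) = -9 + (l + (l**2 + 1))*(2*l) = -9 + (l + (1 + l**2))*(2*l) = -9 + (1 + l + l**2)*(2*l) = -9 + 2*l*(1 + l + l**2))
O(U(2))*R(-8) + 269 = -22*(-22) + 269 = 484 + 269 = 753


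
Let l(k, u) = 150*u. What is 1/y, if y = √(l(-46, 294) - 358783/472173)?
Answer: √9831808371423441/20822470517 ≈ 0.0047619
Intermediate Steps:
y = √9831808371423441/472173 (y = √(150*294 - 358783/472173) = √(44100 - 358783*1/472173) = √(44100 - 358783/472173) = √(20822470517/472173) = √9831808371423441/472173 ≈ 210.00)
1/y = 1/(√9831808371423441/472173) = √9831808371423441/20822470517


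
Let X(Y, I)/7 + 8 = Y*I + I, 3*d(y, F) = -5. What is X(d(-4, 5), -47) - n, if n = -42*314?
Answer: 40054/3 ≈ 13351.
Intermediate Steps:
d(y, F) = -5/3 (d(y, F) = (⅓)*(-5) = -5/3)
n = -13188
X(Y, I) = -56 + 7*I + 7*I*Y (X(Y, I) = -56 + 7*(Y*I + I) = -56 + 7*(I*Y + I) = -56 + 7*(I + I*Y) = -56 + (7*I + 7*I*Y) = -56 + 7*I + 7*I*Y)
X(d(-4, 5), -47) - n = (-56 + 7*(-47) + 7*(-47)*(-5/3)) - 1*(-13188) = (-56 - 329 + 1645/3) + 13188 = 490/3 + 13188 = 40054/3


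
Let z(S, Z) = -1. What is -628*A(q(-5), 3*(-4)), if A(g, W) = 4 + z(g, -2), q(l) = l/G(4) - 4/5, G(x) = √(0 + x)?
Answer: -1884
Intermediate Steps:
G(x) = √x
q(l) = -⅘ + l/2 (q(l) = l/(√4) - 4/5 = l/2 - 4*⅕ = l*(½) - ⅘ = l/2 - ⅘ = -⅘ + l/2)
A(g, W) = 3 (A(g, W) = 4 - 1 = 3)
-628*A(q(-5), 3*(-4)) = -628*3 = -1884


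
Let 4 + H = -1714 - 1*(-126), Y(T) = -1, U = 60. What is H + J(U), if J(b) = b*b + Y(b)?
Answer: 2007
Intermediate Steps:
H = -1592 (H = -4 + (-1714 - 1*(-126)) = -4 + (-1714 + 126) = -4 - 1588 = -1592)
J(b) = -1 + b² (J(b) = b*b - 1 = b² - 1 = -1 + b²)
H + J(U) = -1592 + (-1 + 60²) = -1592 + (-1 + 3600) = -1592 + 3599 = 2007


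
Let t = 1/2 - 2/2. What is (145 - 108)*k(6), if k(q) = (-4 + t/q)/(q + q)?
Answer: -1813/144 ≈ -12.590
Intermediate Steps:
t = -½ (t = 1*(½) - 2*½ = ½ - 1 = -½ ≈ -0.50000)
k(q) = (-4 - 1/(2*q))/(2*q) (k(q) = (-4 - 1/(2*q))/(q + q) = (-4 - 1/(2*q))/((2*q)) = (-4 - 1/(2*q))*(1/(2*q)) = (-4 - 1/(2*q))/(2*q))
(145 - 108)*k(6) = (145 - 108)*((¼)*(-1 - 8*6)/6²) = 37*((¼)*(1/36)*(-1 - 48)) = 37*((¼)*(1/36)*(-49)) = 37*(-49/144) = -1813/144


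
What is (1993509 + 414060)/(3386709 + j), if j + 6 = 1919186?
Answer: 2407569/5305889 ≈ 0.45375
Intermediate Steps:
j = 1919180 (j = -6 + 1919186 = 1919180)
(1993509 + 414060)/(3386709 + j) = (1993509 + 414060)/(3386709 + 1919180) = 2407569/5305889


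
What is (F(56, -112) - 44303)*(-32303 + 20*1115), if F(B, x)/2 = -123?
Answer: 445623647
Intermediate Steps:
F(B, x) = -246 (F(B, x) = 2*(-123) = -246)
(F(56, -112) - 44303)*(-32303 + 20*1115) = (-246 - 44303)*(-32303 + 20*1115) = -44549*(-32303 + 22300) = -44549*(-10003) = 445623647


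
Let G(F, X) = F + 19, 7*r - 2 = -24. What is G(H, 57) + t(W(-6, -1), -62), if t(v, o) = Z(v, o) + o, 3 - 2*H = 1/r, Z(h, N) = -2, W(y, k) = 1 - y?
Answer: -1907/44 ≈ -43.341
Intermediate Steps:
r = -22/7 (r = 2/7 + (⅐)*(-24) = 2/7 - 24/7 = -22/7 ≈ -3.1429)
H = 73/44 (H = 3/2 - 1/(2*(-22/7)) = 3/2 - ½*(-7/22) = 3/2 + 7/44 = 73/44 ≈ 1.6591)
t(v, o) = -2 + o
G(F, X) = 19 + F
G(H, 57) + t(W(-6, -1), -62) = (19 + 73/44) + (-2 - 62) = 909/44 - 64 = -1907/44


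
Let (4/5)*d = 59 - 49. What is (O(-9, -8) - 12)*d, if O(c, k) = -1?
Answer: -325/2 ≈ -162.50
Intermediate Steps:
d = 25/2 (d = 5*(59 - 49)/4 = (5/4)*10 = 25/2 ≈ 12.500)
(O(-9, -8) - 12)*d = (-1 - 12)*(25/2) = -13*25/2 = -325/2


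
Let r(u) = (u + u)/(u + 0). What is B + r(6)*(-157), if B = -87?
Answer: -401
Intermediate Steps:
r(u) = 2 (r(u) = (2*u)/u = 2)
B + r(6)*(-157) = -87 + 2*(-157) = -87 - 314 = -401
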